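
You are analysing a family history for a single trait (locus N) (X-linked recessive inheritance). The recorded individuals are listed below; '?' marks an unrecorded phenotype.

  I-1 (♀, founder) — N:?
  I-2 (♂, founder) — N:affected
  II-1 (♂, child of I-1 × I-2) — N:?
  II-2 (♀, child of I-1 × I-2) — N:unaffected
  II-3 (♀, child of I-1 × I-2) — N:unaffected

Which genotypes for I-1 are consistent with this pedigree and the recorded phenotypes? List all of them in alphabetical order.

I-1 ∈ {X^NX^N, X^NX^n}

N/I-1 ? ·: X^NX^N|X^NX^n
N/I-2 aff ·: X^nY
N/II-1 ? I-1×I-2: X^NY|X^nY
N/II-2 un I-1×I-2: X^NX^n
N/II-3 un I-1×I-2: X^NX^n
⇒ N over [I-1,I-2,II-1,II-2,II-3]: 3 consistent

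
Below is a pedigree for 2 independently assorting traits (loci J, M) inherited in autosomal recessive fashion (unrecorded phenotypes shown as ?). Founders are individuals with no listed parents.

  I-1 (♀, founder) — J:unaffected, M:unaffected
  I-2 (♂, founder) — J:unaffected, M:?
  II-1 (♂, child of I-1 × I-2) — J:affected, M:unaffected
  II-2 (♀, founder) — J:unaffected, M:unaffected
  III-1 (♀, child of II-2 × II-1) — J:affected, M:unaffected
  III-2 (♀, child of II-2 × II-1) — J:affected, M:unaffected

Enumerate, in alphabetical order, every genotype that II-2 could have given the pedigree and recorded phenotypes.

J/I-1 un ·: Jj
J/I-2 un ·: Jj
J/II-1 aff I-1×I-2: jj
J/II-2 un ·: Jj
J/III-1 aff II-2×II-1: jj
J/III-2 aff II-2×II-1: jj
⇒ J over [I-1,I-2,II-1,II-2,III-1,III-2]: 1 consistent
M/I-1 un ·: MM|Mm
M/I-2 ? ·: MM|Mm|mm
M/II-1 un I-1×I-2: MM|Mm
M/II-2 un ·: MM|Mm
M/III-1 un II-2×II-1: MM|Mm
M/III-2 un II-2×II-1: MM|Mm
⇒ M over [I-1,I-2,II-1,II-2,III-1,III-2]: 60 consistent

II-2 ∈ {Jj MM, Jj Mm}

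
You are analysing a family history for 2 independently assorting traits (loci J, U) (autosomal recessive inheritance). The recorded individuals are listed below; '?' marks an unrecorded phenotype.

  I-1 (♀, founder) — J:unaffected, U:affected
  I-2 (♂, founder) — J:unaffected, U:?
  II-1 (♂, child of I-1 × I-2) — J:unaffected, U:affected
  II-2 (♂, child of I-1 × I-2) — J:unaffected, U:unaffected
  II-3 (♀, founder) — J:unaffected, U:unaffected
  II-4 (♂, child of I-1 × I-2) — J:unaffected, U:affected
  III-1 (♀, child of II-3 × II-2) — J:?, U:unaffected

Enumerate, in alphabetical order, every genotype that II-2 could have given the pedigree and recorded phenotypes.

II-2 ∈ {JJ Uu, Jj Uu}

J/I-1 un ·: JJ|Jj
J/I-2 un ·: JJ|Jj
J/II-1 un I-1×I-2: JJ|Jj
J/II-2 un I-1×I-2: JJ|Jj
J/II-3 un ·: JJ|Jj
J/II-4 un I-1×I-2: JJ|Jj
J/III-1 ? II-3×II-2: JJ|Jj|jj
⇒ J over [I-1,I-2,II-1,II-2,II-3,II-4,III-1]: 99 consistent
U/I-1 aff ·: uu
U/I-2 ? ·: Uu
U/II-1 aff I-1×I-2: uu
U/II-2 un I-1×I-2: Uu
U/II-3 un ·: UU|Uu
U/II-4 aff I-1×I-2: uu
U/III-1 un II-3×II-2: UU|Uu
⇒ U over [I-1,I-2,II-1,II-2,II-3,II-4,III-1]: 4 consistent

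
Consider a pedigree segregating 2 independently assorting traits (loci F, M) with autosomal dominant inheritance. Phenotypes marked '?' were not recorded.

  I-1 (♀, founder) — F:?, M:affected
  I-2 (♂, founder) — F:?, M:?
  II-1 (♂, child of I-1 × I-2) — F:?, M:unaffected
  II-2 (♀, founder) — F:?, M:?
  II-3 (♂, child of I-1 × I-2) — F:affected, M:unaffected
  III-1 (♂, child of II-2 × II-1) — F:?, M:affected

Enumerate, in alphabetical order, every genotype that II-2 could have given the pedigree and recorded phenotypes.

II-2 ∈ {FF MM, FF Mm, Ff MM, Ff Mm, ff MM, ff Mm}

F/I-1 ? ·: ff|Ff|FF
F/I-2 ? ·: ff|Ff|FF
F/II-1 ? I-1×I-2: ff|Ff|FF
F/II-2 ? ·: ff|Ff|FF
F/II-3 aff I-1×I-2: Ff|FF
F/III-1 ? II-2×II-1: ff|Ff|FF
⇒ F over [I-1,I-2,II-1,II-2,II-3,III-1]: 114 consistent
M/I-1 aff ·: Mm
M/I-2 ? ·: mm|Mm
M/II-1 un I-1×I-2: mm
M/II-2 ? ·: Mm|MM
M/II-3 un I-1×I-2: mm
M/III-1 aff II-2×II-1: Mm
⇒ M over [I-1,I-2,II-1,II-2,II-3,III-1]: 4 consistent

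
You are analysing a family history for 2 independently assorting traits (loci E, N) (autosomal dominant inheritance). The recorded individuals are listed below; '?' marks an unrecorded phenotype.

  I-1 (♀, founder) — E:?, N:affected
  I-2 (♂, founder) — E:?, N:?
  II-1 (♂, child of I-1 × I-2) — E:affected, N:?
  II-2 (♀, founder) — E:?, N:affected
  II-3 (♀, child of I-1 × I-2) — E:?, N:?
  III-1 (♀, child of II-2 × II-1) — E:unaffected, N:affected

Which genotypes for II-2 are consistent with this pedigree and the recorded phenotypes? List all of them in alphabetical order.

II-2 ∈ {Ee NN, Ee Nn, ee NN, ee Nn}

E/I-1 ? ·: ee|Ee|EE
E/I-2 ? ·: ee|Ee|EE
E/II-1 aff I-1×I-2: Ee
E/II-2 ? ·: ee|Ee
E/II-3 ? I-1×I-2: ee|Ee|EE
E/III-1 un II-2×II-1: ee
⇒ E over [I-1,I-2,II-1,II-2,II-3,III-1]: 26 consistent
N/I-1 aff ·: Nn|NN
N/I-2 ? ·: nn|Nn|NN
N/II-1 ? I-1×I-2: nn|Nn|NN
N/II-2 aff ·: Nn|NN
N/II-3 ? I-1×I-2: nn|Nn|NN
N/III-1 aff II-2×II-1: Nn|NN
⇒ N over [I-1,I-2,II-1,II-2,II-3,III-1]: 74 consistent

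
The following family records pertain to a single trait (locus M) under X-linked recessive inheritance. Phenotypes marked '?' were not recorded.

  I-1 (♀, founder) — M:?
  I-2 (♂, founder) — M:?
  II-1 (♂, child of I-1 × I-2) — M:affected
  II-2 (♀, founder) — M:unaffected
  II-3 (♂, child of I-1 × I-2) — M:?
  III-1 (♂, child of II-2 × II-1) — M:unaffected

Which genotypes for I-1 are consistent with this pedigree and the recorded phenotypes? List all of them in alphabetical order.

M/I-1 ? ·: X^MX^m|X^mX^m
M/I-2 ? ·: X^MY|X^mY
M/II-1 aff I-1×I-2: X^mY
M/II-2 un ·: X^MX^M|X^MX^m
M/II-3 ? I-1×I-2: X^MY|X^mY
M/III-1 un II-2×II-1: X^MY
⇒ M over [I-1,I-2,II-1,II-2,II-3,III-1]: 12 consistent

I-1 ∈ {X^MX^m, X^mX^m}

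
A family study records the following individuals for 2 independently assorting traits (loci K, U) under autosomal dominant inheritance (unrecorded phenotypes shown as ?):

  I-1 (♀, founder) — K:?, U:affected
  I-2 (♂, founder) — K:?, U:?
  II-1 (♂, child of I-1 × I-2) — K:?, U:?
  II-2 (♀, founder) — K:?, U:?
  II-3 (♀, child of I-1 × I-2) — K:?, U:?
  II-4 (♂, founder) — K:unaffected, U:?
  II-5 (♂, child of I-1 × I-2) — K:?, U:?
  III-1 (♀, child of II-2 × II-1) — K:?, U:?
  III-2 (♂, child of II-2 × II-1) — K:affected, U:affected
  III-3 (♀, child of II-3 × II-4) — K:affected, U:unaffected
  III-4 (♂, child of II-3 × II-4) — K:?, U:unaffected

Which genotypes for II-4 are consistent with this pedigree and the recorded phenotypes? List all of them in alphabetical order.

II-4 ∈ {kk Uu, kk uu}

K/I-1 ? ·: kk|Kk|KK
K/I-2 ? ·: kk|Kk|KK
K/II-1 ? I-1×I-2: kk|Kk|KK
K/II-2 ? ·: kk|Kk|KK
K/II-3 ? I-1×I-2: Kk|KK
K/II-4 un ·: kk
K/II-5 ? I-1×I-2: kk|Kk|KK
K/III-1 ? II-2×II-1: kk|Kk|KK
K/III-2 aff II-2×II-1: Kk|KK
K/III-3 aff II-3×II-4: Kk
K/III-4 ? II-3×II-4: kk|Kk
⇒ K over [I-1,I-2,II-1,II-2,II-3,II-4,II-5,III-1,III-2,III-3,III-4]: 579 consistent
U/I-1 aff ·: Uu|UU
U/I-2 ? ·: uu|Uu|UU
U/II-1 ? I-1×I-2: uu|Uu|UU
U/II-2 ? ·: uu|Uu|UU
U/II-3 ? I-1×I-2: uu|Uu
U/II-4 ? ·: uu|Uu
U/II-5 ? I-1×I-2: uu|Uu|UU
U/III-1 ? II-2×II-1: uu|Uu|UU
U/III-2 aff II-2×II-1: Uu|UU
U/III-3 un II-3×II-4: uu
U/III-4 un II-3×II-4: uu
⇒ U over [I-1,I-2,II-1,II-2,II-3,II-4,II-5,III-1,III-2,III-3,III-4]: 540 consistent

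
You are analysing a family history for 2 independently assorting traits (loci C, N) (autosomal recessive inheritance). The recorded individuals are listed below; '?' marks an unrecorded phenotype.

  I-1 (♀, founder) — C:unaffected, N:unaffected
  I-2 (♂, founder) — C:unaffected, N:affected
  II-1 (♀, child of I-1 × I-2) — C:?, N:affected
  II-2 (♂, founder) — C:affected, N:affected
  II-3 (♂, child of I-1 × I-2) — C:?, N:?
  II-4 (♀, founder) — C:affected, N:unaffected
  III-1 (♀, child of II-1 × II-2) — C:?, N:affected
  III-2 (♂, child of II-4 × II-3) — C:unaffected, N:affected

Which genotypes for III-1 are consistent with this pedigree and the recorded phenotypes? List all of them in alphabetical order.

III-1 ∈ {Cc nn, cc nn}

C/I-1 un ·: CC|Cc
C/I-2 un ·: CC|Cc
C/II-1 ? I-1×I-2: CC|Cc|cc
C/II-2 aff ·: cc
C/II-3 ? I-1×I-2: CC|Cc
C/II-4 aff ·: cc
C/III-1 ? II-1×II-2: Cc|cc
C/III-2 un II-4×II-3: Cc
⇒ C over [I-1,I-2,II-1,II-2,II-3,II-4,III-1,III-2]: 21 consistent
N/I-1 un ·: Nn
N/I-2 aff ·: nn
N/II-1 aff I-1×I-2: nn
N/II-2 aff ·: nn
N/II-3 ? I-1×I-2: Nn|nn
N/II-4 un ·: Nn
N/III-1 aff II-1×II-2: nn
N/III-2 aff II-4×II-3: nn
⇒ N over [I-1,I-2,II-1,II-2,II-3,II-4,III-1,III-2]: 2 consistent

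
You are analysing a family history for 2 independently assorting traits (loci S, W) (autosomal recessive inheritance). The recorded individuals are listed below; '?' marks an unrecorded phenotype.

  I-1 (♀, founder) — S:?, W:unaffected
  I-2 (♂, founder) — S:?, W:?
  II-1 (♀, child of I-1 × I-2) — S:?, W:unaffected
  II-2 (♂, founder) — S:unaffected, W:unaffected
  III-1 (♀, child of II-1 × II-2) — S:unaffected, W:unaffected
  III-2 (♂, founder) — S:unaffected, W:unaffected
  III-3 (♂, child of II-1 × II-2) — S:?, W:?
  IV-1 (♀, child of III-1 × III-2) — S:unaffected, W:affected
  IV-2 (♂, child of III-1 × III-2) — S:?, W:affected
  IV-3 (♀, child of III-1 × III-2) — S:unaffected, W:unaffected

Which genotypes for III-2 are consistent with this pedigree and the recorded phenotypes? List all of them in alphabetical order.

III-2 ∈ {SS Ww, Ss Ww}

S/I-1 ? ·: SS|Ss|ss
S/I-2 ? ·: SS|Ss|ss
S/II-1 ? I-1×I-2: SS|Ss|ss
S/II-2 un ·: SS|Ss
S/III-1 un II-1×II-2: SS|Ss
S/III-2 un ·: SS|Ss
S/III-3 ? II-1×II-2: SS|Ss|ss
S/IV-1 un III-1×III-2: SS|Ss
S/IV-2 ? III-1×III-2: SS|Ss|ss
S/IV-3 un III-1×III-2: SS|Ss
⇒ S over [I-1,I-2,II-1,II-2,III-1,III-2,III-3,IV-1,IV-2,IV-3]: 1523 consistent
W/I-1 un ·: WW|Ww
W/I-2 ? ·: WW|Ww|ww
W/II-1 un I-1×I-2: WW|Ww
W/II-2 un ·: WW|Ww
W/III-1 un II-1×II-2: Ww
W/III-2 un ·: Ww
W/III-3 ? II-1×II-2: WW|Ww|ww
W/IV-1 aff III-1×III-2: ww
W/IV-2 aff III-1×III-2: ww
W/IV-3 un III-1×III-2: WW|Ww
⇒ W over [I-1,I-2,II-1,II-2,III-1,III-2,III-3,IV-1,IV-2,IV-3]: 66 consistent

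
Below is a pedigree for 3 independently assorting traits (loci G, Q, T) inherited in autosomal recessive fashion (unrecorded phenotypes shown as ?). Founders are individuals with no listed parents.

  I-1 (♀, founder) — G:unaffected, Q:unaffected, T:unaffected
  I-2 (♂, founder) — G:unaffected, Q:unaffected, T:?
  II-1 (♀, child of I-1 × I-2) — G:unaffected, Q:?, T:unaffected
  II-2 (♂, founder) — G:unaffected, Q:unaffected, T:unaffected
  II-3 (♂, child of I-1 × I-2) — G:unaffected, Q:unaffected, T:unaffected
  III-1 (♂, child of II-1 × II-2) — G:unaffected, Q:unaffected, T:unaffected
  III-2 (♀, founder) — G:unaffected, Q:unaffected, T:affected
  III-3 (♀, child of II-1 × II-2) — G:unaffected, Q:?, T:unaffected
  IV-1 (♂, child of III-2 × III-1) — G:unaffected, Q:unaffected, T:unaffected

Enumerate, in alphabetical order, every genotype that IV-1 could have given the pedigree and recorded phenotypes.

G/I-1 un ·: GG|Gg
G/I-2 un ·: GG|Gg
G/II-1 un I-1×I-2: GG|Gg
G/II-2 un ·: GG|Gg
G/II-3 un I-1×I-2: GG|Gg
G/III-1 un II-1×II-2: GG|Gg
G/III-2 un ·: GG|Gg
G/III-3 un II-1×II-2: GG|Gg
G/IV-1 un III-2×III-1: GG|Gg
⇒ G over [I-1,I-2,II-1,II-2,II-3,III-1,III-2,III-3,IV-1]: 287 consistent
Q/I-1 un ·: QQ|Qq
Q/I-2 un ·: QQ|Qq
Q/II-1 ? I-1×I-2: QQ|Qq|qq
Q/II-2 un ·: QQ|Qq
Q/II-3 un I-1×I-2: QQ|Qq
Q/III-1 un II-1×II-2: QQ|Qq
Q/III-2 un ·: QQ|Qq
Q/III-3 ? II-1×II-2: QQ|Qq|qq
Q/IV-1 un III-2×III-1: QQ|Qq
⇒ Q over [I-1,I-2,II-1,II-2,II-3,III-1,III-2,III-3,IV-1]: 353 consistent
T/I-1 un ·: TT|Tt
T/I-2 ? ·: TT|Tt|tt
T/II-1 un I-1×I-2: TT|Tt
T/II-2 un ·: TT|Tt
T/II-3 un I-1×I-2: TT|Tt
T/III-1 un II-1×II-2: TT|Tt
T/III-2 aff ·: tt
T/III-3 un II-1×II-2: TT|Tt
T/IV-1 un III-2×III-1: Tt
⇒ T over [I-1,I-2,II-1,II-2,II-3,III-1,III-2,III-3,IV-1]: 99 consistent

IV-1 ∈ {GG QQ Tt, GG Qq Tt, Gg QQ Tt, Gg Qq Tt}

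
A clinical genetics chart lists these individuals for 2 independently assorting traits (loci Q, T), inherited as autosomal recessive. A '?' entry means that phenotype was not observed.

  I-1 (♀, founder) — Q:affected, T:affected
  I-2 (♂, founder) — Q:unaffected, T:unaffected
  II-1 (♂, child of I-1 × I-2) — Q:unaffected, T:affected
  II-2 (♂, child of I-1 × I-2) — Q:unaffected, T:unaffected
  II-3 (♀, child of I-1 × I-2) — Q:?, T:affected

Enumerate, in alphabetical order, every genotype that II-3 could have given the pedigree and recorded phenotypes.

Q/I-1 aff ·: qq
Q/I-2 un ·: QQ|Qq
Q/II-1 un I-1×I-2: Qq
Q/II-2 un I-1×I-2: Qq
Q/II-3 ? I-1×I-2: Qq|qq
⇒ Q over [I-1,I-2,II-1,II-2,II-3]: 3 consistent
T/I-1 aff ·: tt
T/I-2 un ·: Tt
T/II-1 aff I-1×I-2: tt
T/II-2 un I-1×I-2: Tt
T/II-3 aff I-1×I-2: tt
⇒ T over [I-1,I-2,II-1,II-2,II-3]: 1 consistent

II-3 ∈ {Qq tt, qq tt}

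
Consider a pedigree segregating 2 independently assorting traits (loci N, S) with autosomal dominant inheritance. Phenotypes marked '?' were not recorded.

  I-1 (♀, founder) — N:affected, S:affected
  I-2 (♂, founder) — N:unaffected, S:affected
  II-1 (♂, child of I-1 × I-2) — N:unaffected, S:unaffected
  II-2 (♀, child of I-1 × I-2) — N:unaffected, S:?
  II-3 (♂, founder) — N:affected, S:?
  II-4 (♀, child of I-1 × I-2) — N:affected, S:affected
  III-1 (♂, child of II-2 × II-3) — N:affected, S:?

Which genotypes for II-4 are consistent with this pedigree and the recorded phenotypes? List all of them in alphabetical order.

N/I-1 aff ·: Nn
N/I-2 un ·: nn
N/II-1 un I-1×I-2: nn
N/II-2 un I-1×I-2: nn
N/II-3 aff ·: Nn|NN
N/II-4 aff I-1×I-2: Nn
N/III-1 aff II-2×II-3: Nn
⇒ N over [I-1,I-2,II-1,II-2,II-3,II-4,III-1]: 2 consistent
S/I-1 aff ·: Ss
S/I-2 aff ·: Ss
S/II-1 un I-1×I-2: ss
S/II-2 ? I-1×I-2: ss|Ss|SS
S/II-3 ? ·: ss|Ss|SS
S/II-4 aff I-1×I-2: Ss|SS
S/III-1 ? II-2×II-3: ss|Ss|SS
⇒ S over [I-1,I-2,II-1,II-2,II-3,II-4,III-1]: 30 consistent

II-4 ∈ {Nn SS, Nn Ss}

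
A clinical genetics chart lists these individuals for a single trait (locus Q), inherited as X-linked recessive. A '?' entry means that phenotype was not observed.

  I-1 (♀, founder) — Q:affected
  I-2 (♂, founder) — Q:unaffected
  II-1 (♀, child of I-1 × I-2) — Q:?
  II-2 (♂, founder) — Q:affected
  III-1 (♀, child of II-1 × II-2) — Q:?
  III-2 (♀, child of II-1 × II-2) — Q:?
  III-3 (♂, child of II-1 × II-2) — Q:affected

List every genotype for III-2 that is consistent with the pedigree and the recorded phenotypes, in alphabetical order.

III-2 ∈ {X^QX^q, X^qX^q}

Q/I-1 aff ·: X^qX^q
Q/I-2 un ·: X^QY
Q/II-1 ? I-1×I-2: X^QX^q
Q/II-2 aff ·: X^qY
Q/III-1 ? II-1×II-2: X^QX^q|X^qX^q
Q/III-2 ? II-1×II-2: X^QX^q|X^qX^q
Q/III-3 aff II-1×II-2: X^qY
⇒ Q over [I-1,I-2,II-1,II-2,III-1,III-2,III-3]: 4 consistent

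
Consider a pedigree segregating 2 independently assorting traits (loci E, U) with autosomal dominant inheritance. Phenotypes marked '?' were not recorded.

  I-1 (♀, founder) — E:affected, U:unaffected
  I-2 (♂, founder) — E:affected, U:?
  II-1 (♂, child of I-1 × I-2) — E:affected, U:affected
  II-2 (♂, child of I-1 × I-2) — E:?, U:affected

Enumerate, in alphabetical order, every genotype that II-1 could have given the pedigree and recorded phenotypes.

E/I-1 aff ·: Ee|EE
E/I-2 aff ·: Ee|EE
E/II-1 aff I-1×I-2: Ee|EE
E/II-2 ? I-1×I-2: ee|Ee|EE
⇒ E over [I-1,I-2,II-1,II-2]: 15 consistent
U/I-1 un ·: uu
U/I-2 ? ·: Uu|UU
U/II-1 aff I-1×I-2: Uu
U/II-2 aff I-1×I-2: Uu
⇒ U over [I-1,I-2,II-1,II-2]: 2 consistent

II-1 ∈ {EE Uu, Ee Uu}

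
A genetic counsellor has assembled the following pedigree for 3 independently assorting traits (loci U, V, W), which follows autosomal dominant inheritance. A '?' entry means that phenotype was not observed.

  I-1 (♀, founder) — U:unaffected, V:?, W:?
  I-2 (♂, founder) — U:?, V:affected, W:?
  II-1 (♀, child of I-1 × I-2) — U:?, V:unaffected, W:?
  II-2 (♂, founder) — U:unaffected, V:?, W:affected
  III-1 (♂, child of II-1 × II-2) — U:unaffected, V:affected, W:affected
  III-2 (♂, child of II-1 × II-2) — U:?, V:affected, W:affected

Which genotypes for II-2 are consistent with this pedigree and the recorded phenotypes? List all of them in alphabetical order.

U/I-1 un ·: uu
U/I-2 ? ·: uu|Uu|UU
U/II-1 ? I-1×I-2: uu|Uu
U/II-2 un ·: uu
U/III-1 un II-1×II-2: uu
U/III-2 ? II-1×II-2: uu|Uu
⇒ U over [I-1,I-2,II-1,II-2,III-1,III-2]: 6 consistent
V/I-1 ? ·: vv|Vv
V/I-2 aff ·: Vv
V/II-1 un I-1×I-2: vv
V/II-2 ? ·: Vv|VV
V/III-1 aff II-1×II-2: Vv
V/III-2 aff II-1×II-2: Vv
⇒ V over [I-1,I-2,II-1,II-2,III-1,III-2]: 4 consistent
W/I-1 ? ·: ww|Ww|WW
W/I-2 ? ·: ww|Ww|WW
W/II-1 ? I-1×I-2: ww|Ww|WW
W/II-2 aff ·: Ww|WW
W/III-1 aff II-1×II-2: Ww|WW
W/III-2 aff II-1×II-2: Ww|WW
⇒ W over [I-1,I-2,II-1,II-2,III-1,III-2]: 84 consistent

II-2 ∈ {uu VV WW, uu VV Ww, uu Vv WW, uu Vv Ww}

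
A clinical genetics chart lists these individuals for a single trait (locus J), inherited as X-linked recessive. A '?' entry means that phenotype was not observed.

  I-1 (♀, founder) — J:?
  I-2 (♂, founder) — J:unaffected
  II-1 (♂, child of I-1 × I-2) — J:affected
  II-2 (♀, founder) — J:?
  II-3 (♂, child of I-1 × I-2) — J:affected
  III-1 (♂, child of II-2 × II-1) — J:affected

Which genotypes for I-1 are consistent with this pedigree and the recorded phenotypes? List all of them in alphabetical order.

J/I-1 ? ·: X^JX^j|X^jX^j
J/I-2 un ·: X^JY
J/II-1 aff I-1×I-2: X^jY
J/II-2 ? ·: X^JX^j|X^jX^j
J/II-3 aff I-1×I-2: X^jY
J/III-1 aff II-2×II-1: X^jY
⇒ J over [I-1,I-2,II-1,II-2,II-3,III-1]: 4 consistent

I-1 ∈ {X^JX^j, X^jX^j}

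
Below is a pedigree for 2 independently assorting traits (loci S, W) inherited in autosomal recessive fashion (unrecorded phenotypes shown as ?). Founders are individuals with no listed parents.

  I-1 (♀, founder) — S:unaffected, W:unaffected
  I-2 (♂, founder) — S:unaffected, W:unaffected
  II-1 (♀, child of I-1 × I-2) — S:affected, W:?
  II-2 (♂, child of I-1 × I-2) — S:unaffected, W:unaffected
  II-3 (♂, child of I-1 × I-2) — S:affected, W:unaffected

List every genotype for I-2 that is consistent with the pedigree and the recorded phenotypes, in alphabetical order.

S/I-1 un ·: Ss
S/I-2 un ·: Ss
S/II-1 aff I-1×I-2: ss
S/II-2 un I-1×I-2: SS|Ss
S/II-3 aff I-1×I-2: ss
⇒ S over [I-1,I-2,II-1,II-2,II-3]: 2 consistent
W/I-1 un ·: WW|Ww
W/I-2 un ·: WW|Ww
W/II-1 ? I-1×I-2: WW|Ww|ww
W/II-2 un I-1×I-2: WW|Ww
W/II-3 un I-1×I-2: WW|Ww
⇒ W over [I-1,I-2,II-1,II-2,II-3]: 29 consistent

I-2 ∈ {Ss WW, Ss Ww}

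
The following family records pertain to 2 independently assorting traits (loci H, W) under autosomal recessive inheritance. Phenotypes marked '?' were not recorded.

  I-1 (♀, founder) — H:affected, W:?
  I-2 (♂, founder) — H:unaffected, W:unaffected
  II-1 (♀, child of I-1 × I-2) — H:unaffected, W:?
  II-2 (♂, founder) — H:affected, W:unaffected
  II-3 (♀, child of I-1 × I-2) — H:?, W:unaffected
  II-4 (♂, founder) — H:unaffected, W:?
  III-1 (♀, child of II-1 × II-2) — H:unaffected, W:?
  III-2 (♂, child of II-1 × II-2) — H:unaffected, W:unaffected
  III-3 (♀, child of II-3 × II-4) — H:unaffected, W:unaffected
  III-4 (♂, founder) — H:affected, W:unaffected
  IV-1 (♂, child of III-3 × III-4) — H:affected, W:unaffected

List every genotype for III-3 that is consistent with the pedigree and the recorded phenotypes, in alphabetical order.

H/I-1 aff ·: hh
H/I-2 un ·: HH|Hh
H/II-1 un I-1×I-2: Hh
H/II-2 aff ·: hh
H/II-3 ? I-1×I-2: Hh|hh
H/II-4 un ·: HH|Hh
H/III-1 un II-1×II-2: Hh
H/III-2 un II-1×II-2: Hh
H/III-3 un II-3×II-4: Hh
H/III-4 aff ·: hh
H/IV-1 aff III-3×III-4: hh
⇒ H over [I-1,I-2,II-1,II-2,II-3,II-4,III-1,III-2,III-3,III-4,IV-1]: 6 consistent
W/I-1 ? ·: WW|Ww|ww
W/I-2 un ·: WW|Ww
W/II-1 ? I-1×I-2: WW|Ww|ww
W/II-2 un ·: WW|Ww
W/II-3 un I-1×I-2: WW|Ww
W/II-4 ? ·: WW|Ww|ww
W/III-1 ? II-1×II-2: WW|Ww|ww
W/III-2 un II-1×II-2: WW|Ww
W/III-3 un II-3×II-4: WW|Ww
W/III-4 un ·: WW|Ww
W/IV-1 un III-3×III-4: WW|Ww
⇒ W over [I-1,I-2,II-1,II-2,II-3,II-4,III-1,III-2,III-3,III-4,IV-1]: 2020 consistent

III-3 ∈ {Hh WW, Hh Ww}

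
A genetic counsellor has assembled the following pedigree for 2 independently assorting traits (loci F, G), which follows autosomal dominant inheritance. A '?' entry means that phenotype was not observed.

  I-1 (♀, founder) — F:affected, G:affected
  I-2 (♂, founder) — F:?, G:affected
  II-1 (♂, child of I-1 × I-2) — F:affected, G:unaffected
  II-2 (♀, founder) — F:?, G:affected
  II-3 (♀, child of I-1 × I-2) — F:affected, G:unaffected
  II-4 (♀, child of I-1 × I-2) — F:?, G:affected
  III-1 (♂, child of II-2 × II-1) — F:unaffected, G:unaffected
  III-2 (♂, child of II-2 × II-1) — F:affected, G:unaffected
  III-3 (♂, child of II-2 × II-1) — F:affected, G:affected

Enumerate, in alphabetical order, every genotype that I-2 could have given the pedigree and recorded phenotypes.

I-2 ∈ {FF Gg, Ff Gg, ff Gg}

F/I-1 aff ·: Ff|FF
F/I-2 ? ·: ff|Ff|FF
F/II-1 aff I-1×I-2: Ff
F/II-2 ? ·: ff|Ff
F/II-3 aff I-1×I-2: Ff|FF
F/II-4 ? I-1×I-2: ff|Ff|FF
F/III-1 un II-2×II-1: ff
F/III-2 aff II-2×II-1: Ff|FF
F/III-3 aff II-2×II-1: Ff|FF
⇒ F over [I-1,I-2,II-1,II-2,II-3,II-4,III-1,III-2,III-3]: 85 consistent
G/I-1 aff ·: Gg
G/I-2 aff ·: Gg
G/II-1 un I-1×I-2: gg
G/II-2 aff ·: Gg
G/II-3 un I-1×I-2: gg
G/II-4 aff I-1×I-2: Gg|GG
G/III-1 un II-2×II-1: gg
G/III-2 un II-2×II-1: gg
G/III-3 aff II-2×II-1: Gg
⇒ G over [I-1,I-2,II-1,II-2,II-3,II-4,III-1,III-2,III-3]: 2 consistent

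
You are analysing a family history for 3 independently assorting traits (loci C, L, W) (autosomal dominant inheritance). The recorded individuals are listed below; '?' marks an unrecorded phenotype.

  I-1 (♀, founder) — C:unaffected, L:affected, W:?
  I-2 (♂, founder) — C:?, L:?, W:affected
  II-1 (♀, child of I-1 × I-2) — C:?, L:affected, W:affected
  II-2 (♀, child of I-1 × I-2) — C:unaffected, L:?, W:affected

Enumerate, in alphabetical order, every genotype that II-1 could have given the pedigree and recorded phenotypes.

II-1 ∈ {Cc LL WW, Cc LL Ww, Cc Ll WW, Cc Ll Ww, cc LL WW, cc LL Ww, cc Ll WW, cc Ll Ww}

C/I-1 un ·: cc
C/I-2 ? ·: cc|Cc
C/II-1 ? I-1×I-2: cc|Cc
C/II-2 un I-1×I-2: cc
⇒ C over [I-1,I-2,II-1,II-2]: 3 consistent
L/I-1 aff ·: Ll|LL
L/I-2 ? ·: ll|Ll|LL
L/II-1 aff I-1×I-2: Ll|LL
L/II-2 ? I-1×I-2: ll|Ll|LL
⇒ L over [I-1,I-2,II-1,II-2]: 18 consistent
W/I-1 ? ·: ww|Ww|WW
W/I-2 aff ·: Ww|WW
W/II-1 aff I-1×I-2: Ww|WW
W/II-2 aff I-1×I-2: Ww|WW
⇒ W over [I-1,I-2,II-1,II-2]: 15 consistent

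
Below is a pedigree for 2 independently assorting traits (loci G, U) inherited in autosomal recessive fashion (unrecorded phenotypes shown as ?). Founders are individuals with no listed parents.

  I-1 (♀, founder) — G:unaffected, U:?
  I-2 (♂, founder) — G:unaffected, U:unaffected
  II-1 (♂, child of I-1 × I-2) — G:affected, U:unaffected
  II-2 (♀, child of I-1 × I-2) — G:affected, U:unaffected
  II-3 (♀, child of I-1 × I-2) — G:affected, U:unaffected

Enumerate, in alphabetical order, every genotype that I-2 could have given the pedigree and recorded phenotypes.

I-2 ∈ {Gg UU, Gg Uu}

G/I-1 un ·: Gg
G/I-2 un ·: Gg
G/II-1 aff I-1×I-2: gg
G/II-2 aff I-1×I-2: gg
G/II-3 aff I-1×I-2: gg
⇒ G over [I-1,I-2,II-1,II-2,II-3]: 1 consistent
U/I-1 ? ·: UU|Uu|uu
U/I-2 un ·: UU|Uu
U/II-1 un I-1×I-2: UU|Uu
U/II-2 un I-1×I-2: UU|Uu
U/II-3 un I-1×I-2: UU|Uu
⇒ U over [I-1,I-2,II-1,II-2,II-3]: 27 consistent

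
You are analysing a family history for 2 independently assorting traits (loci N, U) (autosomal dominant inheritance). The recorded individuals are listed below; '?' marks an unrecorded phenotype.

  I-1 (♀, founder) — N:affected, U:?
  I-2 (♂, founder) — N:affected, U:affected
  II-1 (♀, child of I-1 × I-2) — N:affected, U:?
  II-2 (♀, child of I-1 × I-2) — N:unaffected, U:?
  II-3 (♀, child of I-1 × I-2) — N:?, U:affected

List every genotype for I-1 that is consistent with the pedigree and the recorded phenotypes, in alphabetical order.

I-1 ∈ {Nn UU, Nn Uu, Nn uu}

N/I-1 aff ·: Nn
N/I-2 aff ·: Nn
N/II-1 aff I-1×I-2: Nn|NN
N/II-2 un I-1×I-2: nn
N/II-3 ? I-1×I-2: nn|Nn|NN
⇒ N over [I-1,I-2,II-1,II-2,II-3]: 6 consistent
U/I-1 ? ·: uu|Uu|UU
U/I-2 aff ·: Uu|UU
U/II-1 ? I-1×I-2: uu|Uu|UU
U/II-2 ? I-1×I-2: uu|Uu|UU
U/II-3 aff I-1×I-2: Uu|UU
⇒ U over [I-1,I-2,II-1,II-2,II-3]: 40 consistent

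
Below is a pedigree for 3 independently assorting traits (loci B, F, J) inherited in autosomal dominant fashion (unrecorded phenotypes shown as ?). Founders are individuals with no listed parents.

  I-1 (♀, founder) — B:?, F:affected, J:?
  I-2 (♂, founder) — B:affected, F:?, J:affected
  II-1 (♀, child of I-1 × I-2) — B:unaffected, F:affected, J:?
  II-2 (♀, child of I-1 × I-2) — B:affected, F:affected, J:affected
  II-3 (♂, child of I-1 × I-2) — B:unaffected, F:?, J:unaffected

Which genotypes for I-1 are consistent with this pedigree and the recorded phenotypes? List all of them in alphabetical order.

I-1 ∈ {Bb FF Jj, Bb FF jj, Bb Ff Jj, Bb Ff jj, bb FF Jj, bb FF jj, bb Ff Jj, bb Ff jj}

B/I-1 ? ·: bb|Bb
B/I-2 aff ·: Bb
B/II-1 un I-1×I-2: bb
B/II-2 aff I-1×I-2: Bb|BB
B/II-3 un I-1×I-2: bb
⇒ B over [I-1,I-2,II-1,II-2,II-3]: 3 consistent
F/I-1 aff ·: Ff|FF
F/I-2 ? ·: ff|Ff|FF
F/II-1 aff I-1×I-2: Ff|FF
F/II-2 aff I-1×I-2: Ff|FF
F/II-3 ? I-1×I-2: ff|Ff|FF
⇒ F over [I-1,I-2,II-1,II-2,II-3]: 32 consistent
J/I-1 ? ·: jj|Jj
J/I-2 aff ·: Jj
J/II-1 ? I-1×I-2: jj|Jj|JJ
J/II-2 aff I-1×I-2: Jj|JJ
J/II-3 un I-1×I-2: jj
⇒ J over [I-1,I-2,II-1,II-2,II-3]: 8 consistent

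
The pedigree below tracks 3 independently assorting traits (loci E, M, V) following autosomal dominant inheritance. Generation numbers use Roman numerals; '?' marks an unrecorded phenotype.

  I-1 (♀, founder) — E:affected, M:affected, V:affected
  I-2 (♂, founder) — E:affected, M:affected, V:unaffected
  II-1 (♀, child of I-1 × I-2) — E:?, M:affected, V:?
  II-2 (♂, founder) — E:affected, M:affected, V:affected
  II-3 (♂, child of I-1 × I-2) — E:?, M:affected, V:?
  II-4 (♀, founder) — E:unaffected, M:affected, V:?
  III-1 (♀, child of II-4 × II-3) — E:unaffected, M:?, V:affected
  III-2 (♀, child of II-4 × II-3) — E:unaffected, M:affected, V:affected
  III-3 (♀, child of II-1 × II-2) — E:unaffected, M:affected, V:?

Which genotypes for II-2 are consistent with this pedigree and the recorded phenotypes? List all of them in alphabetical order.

E/I-1 aff ·: Ee|EE
E/I-2 aff ·: Ee|EE
E/II-1 ? I-1×I-2: ee|Ee
E/II-2 aff ·: Ee
E/II-3 ? I-1×I-2: ee|Ee
E/II-4 un ·: ee
E/III-1 un II-4×II-3: ee
E/III-2 un II-4×II-3: ee
E/III-3 un II-1×II-2: ee
⇒ E over [I-1,I-2,II-1,II-2,II-3,II-4,III-1,III-2,III-3]: 6 consistent
M/I-1 aff ·: Mm|MM
M/I-2 aff ·: Mm|MM
M/II-1 aff I-1×I-2: Mm|MM
M/II-2 aff ·: Mm|MM
M/II-3 aff I-1×I-2: Mm|MM
M/II-4 aff ·: Mm|MM
M/III-1 ? II-4×II-3: mm|Mm|MM
M/III-2 aff II-4×II-3: Mm|MM
M/III-3 aff II-1×II-2: Mm|MM
⇒ M over [I-1,I-2,II-1,II-2,II-3,II-4,III-1,III-2,III-3]: 330 consistent
V/I-1 aff ·: Vv|VV
V/I-2 un ·: vv
V/II-1 ? I-1×I-2: vv|Vv
V/II-2 aff ·: Vv|VV
V/II-3 ? I-1×I-2: vv|Vv
V/II-4 ? ·: vv|Vv|VV
V/III-1 aff II-4×II-3: Vv|VV
V/III-2 aff II-4×II-3: Vv|VV
V/III-3 ? II-1×II-2: vv|Vv|VV
⇒ V over [I-1,I-2,II-1,II-2,II-3,II-4,III-1,III-2,III-3]: 133 consistent

II-2 ∈ {Ee MM VV, Ee MM Vv, Ee Mm VV, Ee Mm Vv}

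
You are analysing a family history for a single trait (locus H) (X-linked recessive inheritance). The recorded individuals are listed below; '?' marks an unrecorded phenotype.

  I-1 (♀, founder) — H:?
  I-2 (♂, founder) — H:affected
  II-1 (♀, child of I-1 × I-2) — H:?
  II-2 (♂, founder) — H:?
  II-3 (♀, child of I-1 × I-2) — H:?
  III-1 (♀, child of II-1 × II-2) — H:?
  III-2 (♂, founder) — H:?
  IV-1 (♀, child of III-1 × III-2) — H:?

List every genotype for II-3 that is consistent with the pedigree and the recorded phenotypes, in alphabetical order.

II-3 ∈ {X^HX^h, X^hX^h}

H/I-1 ? ·: X^HX^H|X^HX^h|X^hX^h
H/I-2 aff ·: X^hY
H/II-1 ? I-1×I-2: X^HX^h|X^hX^h
H/II-2 ? ·: X^HY|X^hY
H/II-3 ? I-1×I-2: X^HX^h|X^hX^h
H/III-1 ? II-1×II-2: X^HX^H|X^HX^h|X^hX^h
H/III-2 ? ·: X^HY|X^hY
H/IV-1 ? III-1×III-2: X^HX^H|X^HX^h|X^hX^h
⇒ H over [I-1,I-2,II-1,II-2,II-3,III-1,III-2,IV-1]: 54 consistent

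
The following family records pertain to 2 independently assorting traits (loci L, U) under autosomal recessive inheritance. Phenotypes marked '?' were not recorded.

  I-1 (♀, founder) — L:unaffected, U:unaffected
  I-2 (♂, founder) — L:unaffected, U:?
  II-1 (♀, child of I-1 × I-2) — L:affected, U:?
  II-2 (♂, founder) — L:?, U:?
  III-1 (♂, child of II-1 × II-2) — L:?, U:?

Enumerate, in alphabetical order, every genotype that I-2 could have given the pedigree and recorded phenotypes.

I-2 ∈ {Ll UU, Ll Uu, Ll uu}

L/I-1 un ·: Ll
L/I-2 un ·: Ll
L/II-1 aff I-1×I-2: ll
L/II-2 ? ·: LL|Ll|ll
L/III-1 ? II-1×II-2: Ll|ll
⇒ L over [I-1,I-2,II-1,II-2,III-1]: 4 consistent
U/I-1 un ·: UU|Uu
U/I-2 ? ·: UU|Uu|uu
U/II-1 ? I-1×I-2: UU|Uu|uu
U/II-2 ? ·: UU|Uu|uu
U/III-1 ? II-1×II-2: UU|Uu|uu
⇒ U over [I-1,I-2,II-1,II-2,III-1]: 59 consistent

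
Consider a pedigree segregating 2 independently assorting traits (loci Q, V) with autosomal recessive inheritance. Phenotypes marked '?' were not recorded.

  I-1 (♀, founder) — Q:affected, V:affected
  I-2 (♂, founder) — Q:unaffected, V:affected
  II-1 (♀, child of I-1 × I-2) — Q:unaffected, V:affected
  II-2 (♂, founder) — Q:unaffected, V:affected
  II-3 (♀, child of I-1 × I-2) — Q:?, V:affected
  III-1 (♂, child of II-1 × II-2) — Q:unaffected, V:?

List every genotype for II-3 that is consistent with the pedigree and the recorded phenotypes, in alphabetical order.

II-3 ∈ {Qq vv, qq vv}

Q/I-1 aff ·: qq
Q/I-2 un ·: QQ|Qq
Q/II-1 un I-1×I-2: Qq
Q/II-2 un ·: QQ|Qq
Q/II-3 ? I-1×I-2: Qq|qq
Q/III-1 un II-1×II-2: QQ|Qq
⇒ Q over [I-1,I-2,II-1,II-2,II-3,III-1]: 12 consistent
V/I-1 aff ·: vv
V/I-2 aff ·: vv
V/II-1 aff I-1×I-2: vv
V/II-2 aff ·: vv
V/II-3 aff I-1×I-2: vv
V/III-1 ? II-1×II-2: vv
⇒ V over [I-1,I-2,II-1,II-2,II-3,III-1]: 1 consistent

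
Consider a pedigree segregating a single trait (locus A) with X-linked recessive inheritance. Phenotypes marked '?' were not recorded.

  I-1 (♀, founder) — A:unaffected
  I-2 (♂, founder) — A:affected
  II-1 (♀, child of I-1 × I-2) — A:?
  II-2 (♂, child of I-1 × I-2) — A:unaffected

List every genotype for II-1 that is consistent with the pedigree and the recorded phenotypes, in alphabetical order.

II-1 ∈ {X^AX^a, X^aX^a}

A/I-1 un ·: X^AX^A|X^AX^a
A/I-2 aff ·: X^aY
A/II-1 ? I-1×I-2: X^AX^a|X^aX^a
A/II-2 un I-1×I-2: X^AY
⇒ A over [I-1,I-2,II-1,II-2]: 3 consistent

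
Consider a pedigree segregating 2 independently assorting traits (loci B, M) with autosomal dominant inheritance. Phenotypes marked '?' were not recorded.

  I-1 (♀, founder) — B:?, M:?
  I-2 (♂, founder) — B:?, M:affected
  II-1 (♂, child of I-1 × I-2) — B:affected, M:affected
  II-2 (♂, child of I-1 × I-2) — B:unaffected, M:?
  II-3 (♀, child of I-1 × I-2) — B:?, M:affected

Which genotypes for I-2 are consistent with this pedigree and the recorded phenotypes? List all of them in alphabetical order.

I-2 ∈ {Bb MM, Bb Mm, bb MM, bb Mm}

B/I-1 ? ·: bb|Bb
B/I-2 ? ·: bb|Bb
B/II-1 aff I-1×I-2: Bb|BB
B/II-2 un I-1×I-2: bb
B/II-3 ? I-1×I-2: bb|Bb|BB
⇒ B over [I-1,I-2,II-1,II-2,II-3]: 10 consistent
M/I-1 ? ·: mm|Mm|MM
M/I-2 aff ·: Mm|MM
M/II-1 aff I-1×I-2: Mm|MM
M/II-2 ? I-1×I-2: mm|Mm|MM
M/II-3 aff I-1×I-2: Mm|MM
⇒ M over [I-1,I-2,II-1,II-2,II-3]: 32 consistent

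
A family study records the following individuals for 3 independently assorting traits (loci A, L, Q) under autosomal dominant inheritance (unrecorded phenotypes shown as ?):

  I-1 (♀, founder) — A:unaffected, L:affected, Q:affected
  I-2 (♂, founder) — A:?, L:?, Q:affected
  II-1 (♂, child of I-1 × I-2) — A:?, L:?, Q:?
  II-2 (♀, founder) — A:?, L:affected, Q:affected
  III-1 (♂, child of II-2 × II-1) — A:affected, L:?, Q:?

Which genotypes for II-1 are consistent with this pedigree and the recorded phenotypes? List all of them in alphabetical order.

A/I-1 un ·: aa
A/I-2 ? ·: aa|Aa|AA
A/II-1 ? I-1×I-2: aa|Aa
A/II-2 ? ·: aa|Aa|AA
A/III-1 aff II-2×II-1: Aa|AA
⇒ A over [I-1,I-2,II-1,II-2,III-1]: 14 consistent
L/I-1 aff ·: Ll|LL
L/I-2 ? ·: ll|Ll|LL
L/II-1 ? I-1×I-2: ll|Ll|LL
L/II-2 aff ·: Ll|LL
L/III-1 ? II-2×II-1: ll|Ll|LL
⇒ L over [I-1,I-2,II-1,II-2,III-1]: 43 consistent
Q/I-1 aff ·: Qq|QQ
Q/I-2 aff ·: Qq|QQ
Q/II-1 ? I-1×I-2: qq|Qq|QQ
Q/II-2 aff ·: Qq|QQ
Q/III-1 ? II-2×II-1: qq|Qq|QQ
⇒ Q over [I-1,I-2,II-1,II-2,III-1]: 30 consistent

II-1 ∈ {Aa LL QQ, Aa LL Qq, Aa LL qq, Aa Ll QQ, Aa Ll Qq, Aa Ll qq, Aa ll QQ, Aa ll Qq, Aa ll qq, aa LL QQ, aa LL Qq, aa LL qq, aa Ll QQ, aa Ll Qq, aa Ll qq, aa ll QQ, aa ll Qq, aa ll qq}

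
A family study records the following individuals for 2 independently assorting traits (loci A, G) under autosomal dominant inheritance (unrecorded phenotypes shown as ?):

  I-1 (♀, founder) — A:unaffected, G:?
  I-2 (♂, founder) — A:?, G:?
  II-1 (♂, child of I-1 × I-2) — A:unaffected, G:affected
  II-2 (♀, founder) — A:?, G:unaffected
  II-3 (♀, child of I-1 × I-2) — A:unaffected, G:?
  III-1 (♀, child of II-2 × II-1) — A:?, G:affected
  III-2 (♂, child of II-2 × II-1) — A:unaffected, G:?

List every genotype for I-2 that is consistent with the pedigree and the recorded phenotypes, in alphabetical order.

I-2 ∈ {Aa GG, Aa Gg, Aa gg, aa GG, aa Gg, aa gg}

A/I-1 un ·: aa
A/I-2 ? ·: aa|Aa
A/II-1 un I-1×I-2: aa
A/II-2 ? ·: aa|Aa
A/II-3 un I-1×I-2: aa
A/III-1 ? II-2×II-1: aa|Aa
A/III-2 un II-2×II-1: aa
⇒ A over [I-1,I-2,II-1,II-2,II-3,III-1,III-2]: 6 consistent
G/I-1 ? ·: gg|Gg|GG
G/I-2 ? ·: gg|Gg|GG
G/II-1 aff I-1×I-2: Gg|GG
G/II-2 un ·: gg
G/II-3 ? I-1×I-2: gg|Gg|GG
G/III-1 aff II-2×II-1: Gg
G/III-2 ? II-2×II-1: gg|Gg
⇒ G over [I-1,I-2,II-1,II-2,II-3,III-1,III-2]: 34 consistent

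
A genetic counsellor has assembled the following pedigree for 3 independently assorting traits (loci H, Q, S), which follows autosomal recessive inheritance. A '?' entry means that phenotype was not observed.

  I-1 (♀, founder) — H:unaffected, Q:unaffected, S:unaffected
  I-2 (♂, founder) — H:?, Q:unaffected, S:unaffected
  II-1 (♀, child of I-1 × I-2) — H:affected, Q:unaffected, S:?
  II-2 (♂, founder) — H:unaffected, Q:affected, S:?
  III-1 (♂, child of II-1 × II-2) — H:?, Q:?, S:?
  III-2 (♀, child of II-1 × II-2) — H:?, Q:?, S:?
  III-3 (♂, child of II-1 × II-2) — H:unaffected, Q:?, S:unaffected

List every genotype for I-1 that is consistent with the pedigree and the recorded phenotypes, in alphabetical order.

I-1 ∈ {Hh QQ SS, Hh QQ Ss, Hh Qq SS, Hh Qq Ss}

H/I-1 un ·: Hh
H/I-2 ? ·: Hh|hh
H/II-1 aff I-1×I-2: hh
H/II-2 un ·: HH|Hh
H/III-1 ? II-1×II-2: Hh|hh
H/III-2 ? II-1×II-2: Hh|hh
H/III-3 un II-1×II-2: Hh
⇒ H over [I-1,I-2,II-1,II-2,III-1,III-2,III-3]: 10 consistent
Q/I-1 un ·: QQ|Qq
Q/I-2 un ·: QQ|Qq
Q/II-1 un I-1×I-2: QQ|Qq
Q/II-2 aff ·: qq
Q/III-1 ? II-1×II-2: Qq|qq
Q/III-2 ? II-1×II-2: Qq|qq
Q/III-3 ? II-1×II-2: Qq|qq
⇒ Q over [I-1,I-2,II-1,II-2,III-1,III-2,III-3]: 28 consistent
S/I-1 un ·: SS|Ss
S/I-2 un ·: SS|Ss
S/II-1 ? I-1×I-2: SS|Ss|ss
S/II-2 ? ·: SS|Ss|ss
S/III-1 ? II-1×II-2: SS|Ss|ss
S/III-2 ? II-1×II-2: SS|Ss|ss
S/III-3 un II-1×II-2: SS|Ss
⇒ S over [I-1,I-2,II-1,II-2,III-1,III-2,III-3]: 135 consistent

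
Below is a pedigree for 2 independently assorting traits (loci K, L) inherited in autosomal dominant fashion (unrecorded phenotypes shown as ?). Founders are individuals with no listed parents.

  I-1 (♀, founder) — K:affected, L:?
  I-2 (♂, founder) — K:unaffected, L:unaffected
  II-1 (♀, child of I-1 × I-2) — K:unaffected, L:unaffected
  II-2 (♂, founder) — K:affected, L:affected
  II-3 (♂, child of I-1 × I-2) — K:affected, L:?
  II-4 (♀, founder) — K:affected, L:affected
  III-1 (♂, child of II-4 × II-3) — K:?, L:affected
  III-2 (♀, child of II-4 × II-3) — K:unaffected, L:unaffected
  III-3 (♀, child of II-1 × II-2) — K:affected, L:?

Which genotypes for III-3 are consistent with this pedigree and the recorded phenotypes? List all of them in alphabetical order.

III-3 ∈ {Kk Ll, Kk ll}

K/I-1 aff ·: Kk
K/I-2 un ·: kk
K/II-1 un I-1×I-2: kk
K/II-2 aff ·: Kk|KK
K/II-3 aff I-1×I-2: Kk
K/II-4 aff ·: Kk
K/III-1 ? II-4×II-3: kk|Kk|KK
K/III-2 un II-4×II-3: kk
K/III-3 aff II-1×II-2: Kk
⇒ K over [I-1,I-2,II-1,II-2,II-3,II-4,III-1,III-2,III-3]: 6 consistent
L/I-1 ? ·: ll|Ll
L/I-2 un ·: ll
L/II-1 un I-1×I-2: ll
L/II-2 aff ·: Ll|LL
L/II-3 ? I-1×I-2: ll|Ll
L/II-4 aff ·: Ll
L/III-1 aff II-4×II-3: Ll|LL
L/III-2 un II-4×II-3: ll
L/III-3 ? II-1×II-2: ll|Ll
⇒ L over [I-1,I-2,II-1,II-2,II-3,II-4,III-1,III-2,III-3]: 12 consistent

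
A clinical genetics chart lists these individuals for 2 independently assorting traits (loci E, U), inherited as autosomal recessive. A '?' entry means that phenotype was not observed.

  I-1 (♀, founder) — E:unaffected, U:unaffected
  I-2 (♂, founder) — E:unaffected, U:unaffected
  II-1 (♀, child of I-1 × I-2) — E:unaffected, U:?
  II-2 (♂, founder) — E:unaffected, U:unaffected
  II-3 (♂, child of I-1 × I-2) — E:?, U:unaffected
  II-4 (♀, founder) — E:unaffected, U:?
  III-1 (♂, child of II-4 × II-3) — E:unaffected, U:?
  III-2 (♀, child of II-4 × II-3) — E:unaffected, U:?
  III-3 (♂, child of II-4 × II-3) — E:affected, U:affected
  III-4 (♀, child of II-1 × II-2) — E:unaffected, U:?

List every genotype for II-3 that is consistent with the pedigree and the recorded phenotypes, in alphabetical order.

II-3 ∈ {Ee Uu, ee Uu}

E/I-1 un ·: EE|Ee
E/I-2 un ·: EE|Ee
E/II-1 un I-1×I-2: EE|Ee
E/II-2 un ·: EE|Ee
E/II-3 ? I-1×I-2: Ee|ee
E/II-4 un ·: Ee
E/III-1 un II-4×II-3: EE|Ee
E/III-2 un II-4×II-3: EE|Ee
E/III-3 aff II-4×II-3: ee
E/III-4 un II-1×II-2: EE|Ee
⇒ E over [I-1,I-2,II-1,II-2,II-3,II-4,III-1,III-2,III-3,III-4]: 91 consistent
U/I-1 un ·: UU|Uu
U/I-2 un ·: UU|Uu
U/II-1 ? I-1×I-2: UU|Uu|uu
U/II-2 un ·: UU|Uu
U/II-3 un I-1×I-2: Uu
U/II-4 ? ·: Uu|uu
U/III-1 ? II-4×II-3: UU|Uu|uu
U/III-2 ? II-4×II-3: UU|Uu|uu
U/III-3 aff II-4×II-3: uu
U/III-4 ? II-1×II-2: UU|Uu|uu
⇒ U over [I-1,I-2,II-1,II-2,II-3,II-4,III-1,III-2,III-3,III-4]: 351 consistent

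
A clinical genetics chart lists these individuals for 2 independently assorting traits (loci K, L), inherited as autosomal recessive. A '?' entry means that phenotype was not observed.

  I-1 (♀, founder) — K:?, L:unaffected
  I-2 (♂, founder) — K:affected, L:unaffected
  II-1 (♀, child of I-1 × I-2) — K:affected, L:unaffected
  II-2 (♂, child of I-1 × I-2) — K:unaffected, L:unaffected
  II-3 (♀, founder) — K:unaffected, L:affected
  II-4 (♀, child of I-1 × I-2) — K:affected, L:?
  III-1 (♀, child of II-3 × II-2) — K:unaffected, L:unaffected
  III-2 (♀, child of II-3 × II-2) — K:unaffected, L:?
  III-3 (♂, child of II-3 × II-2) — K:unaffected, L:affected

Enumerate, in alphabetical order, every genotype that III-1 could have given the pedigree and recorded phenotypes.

K/I-1 ? ·: Kk
K/I-2 aff ·: kk
K/II-1 aff I-1×I-2: kk
K/II-2 un I-1×I-2: Kk
K/II-3 un ·: KK|Kk
K/II-4 aff I-1×I-2: kk
K/III-1 un II-3×II-2: KK|Kk
K/III-2 un II-3×II-2: KK|Kk
K/III-3 un II-3×II-2: KK|Kk
⇒ K over [I-1,I-2,II-1,II-2,II-3,II-4,III-1,III-2,III-3]: 16 consistent
L/I-1 un ·: LL|Ll
L/I-2 un ·: LL|Ll
L/II-1 un I-1×I-2: LL|Ll
L/II-2 un I-1×I-2: Ll
L/II-3 aff ·: ll
L/II-4 ? I-1×I-2: LL|Ll|ll
L/III-1 un II-3×II-2: Ll
L/III-2 ? II-3×II-2: Ll|ll
L/III-3 aff II-3×II-2: ll
⇒ L over [I-1,I-2,II-1,II-2,II-3,II-4,III-1,III-2,III-3]: 28 consistent

III-1 ∈ {KK Ll, Kk Ll}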